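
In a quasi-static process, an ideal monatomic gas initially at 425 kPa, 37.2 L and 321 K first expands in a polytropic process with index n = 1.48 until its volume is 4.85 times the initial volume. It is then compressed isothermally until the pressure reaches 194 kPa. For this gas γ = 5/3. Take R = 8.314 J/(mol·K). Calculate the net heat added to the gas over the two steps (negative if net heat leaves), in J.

n = P₁V₁/(RT₁) = 425×37.2/(8.314×321) = 5.92 mol.
Step 1 — Polytropic n=1.48: T₂ = T₁(V₁/V₂)^(n−1) = 321×(0.206)^0.48 = 150 K; P₂ = P₁(V₁/V₂)^n = 41.1 kPa.
W = (P₁V₁−P₂V₂)/(n−1) = (425×37.2−41.1×180)/0.48 = 17500 J.
ΔU = nCvΔT = 5.92×12.5×(150−321) = -12600 J.
Q = ΔU + W = 4900 J.
State after step 1: P = 41.1 kPa, V = 180 L, T = 150 K.
Step 2 — Isothermal: T stays 150 K; PV = const ⇒ V₂ = 38.2 L, P₂ = 194 kPa.
ΔU = 0 (ideal gas, T constant).
W = nRT ln(V₂/V₁) = 5.92×8.314×150×ln(0.212) = -11500 J.
Q = ΔU + W = -11500 J.
Net over both steps: W = 6000 J, Q = -6600 J, ΔU = -12600 J.

-6600 J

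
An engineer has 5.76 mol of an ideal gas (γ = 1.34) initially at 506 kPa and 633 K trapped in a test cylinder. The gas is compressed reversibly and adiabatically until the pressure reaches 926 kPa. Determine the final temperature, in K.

V₁ = nRT₁/P₁ = 5.76×8.314×633/506 = 59.9 L.
Adiabatic: T₂/T₁ = (P₂/P₁)^((γ−1)/γ) ⇒ T₂ = 633×(1.83)^0.254 = 738 K; V₂ = 38.2 L.

738 K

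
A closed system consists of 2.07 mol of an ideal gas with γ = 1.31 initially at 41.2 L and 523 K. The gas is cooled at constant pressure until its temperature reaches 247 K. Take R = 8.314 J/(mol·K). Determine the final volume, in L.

19.5 L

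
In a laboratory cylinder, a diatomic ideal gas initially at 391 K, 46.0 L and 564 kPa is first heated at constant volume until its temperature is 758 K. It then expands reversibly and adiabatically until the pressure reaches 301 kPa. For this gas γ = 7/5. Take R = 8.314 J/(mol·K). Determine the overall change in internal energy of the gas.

22100 J

n = P₁V₁/(RT₁) = 564×46.0/(8.314×391) = 7.98 mol.
Step 1 — Isochoric: V stays 46.0 L; P/T = const ⇒ T₂ = 758 K, P₂ = 1090 kPa.
W = 0 (no volume change).
ΔU = nCvΔT = 7.98×20.8×(758−391) = 60900 J.
Q = ΔU = 60900 J.
State after step 1: P = 1090 kPa, V = 46.0 L, T = 758 K.
Step 2 — Adiabatic: T₂/T₁ = (P₂/P₁)^((γ−1)/γ) ⇒ T₂ = 758×(0.275)^0.286 = 524 K; V₂ = 116 L.
ΔU = nCvΔT = 7.98×20.8×(524−758) = -38800 J.
Q = 0 for an adiabatic process, so W = −ΔU = 38800 J.
Net over both steps: W = 38800 J, Q = 60900 J, ΔU = 22100 J.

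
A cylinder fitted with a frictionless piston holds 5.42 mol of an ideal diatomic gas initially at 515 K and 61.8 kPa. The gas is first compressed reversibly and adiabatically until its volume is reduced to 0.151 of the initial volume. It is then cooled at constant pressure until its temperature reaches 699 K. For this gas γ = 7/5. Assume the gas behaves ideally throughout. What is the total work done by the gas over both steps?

V₁ = nRT₁/P₁ = 5.42×8.314×515/61.8 = 376 L.
Step 1 — Adiabatic: TV^(γ−1) = const ⇒ T₂ = 515×(6.62)^0.400 = 1100 K; PV^γ = const ⇒ P₂ = 872 kPa.
ΔU = nCvΔT = 5.42×20.8×(1100−515) = 65600 J.
Q = 0 for an adiabatic process, so W = −ΔU = -65600 J.
State after step 1: P = 872 kPa, V = 56.7 L, T = 1100 K.
Step 2 — Isobaric: P stays 872 kPa; V/T = const ⇒ T₂ = 699 K, V₂ = 36.1 L.
W = PΔV = 872×(36.1−56.7) kPa·L = -17900 J.
ΔU = nCvΔT = 5.42×20.8×(699−1100) = -44800 J.
Q = ΔU + W = nCpΔT = -62800 J.
Net over both steps: W = -83500 J, Q = -62800 J, ΔU = 20700 J.

-83500 J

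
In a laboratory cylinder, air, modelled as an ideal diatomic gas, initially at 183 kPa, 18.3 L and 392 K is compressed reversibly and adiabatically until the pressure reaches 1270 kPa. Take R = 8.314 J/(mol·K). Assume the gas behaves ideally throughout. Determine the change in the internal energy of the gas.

6190 J

n = P₁V₁/(RT₁) = 183×18.3/(8.314×392) = 1.03 mol.
Adiabatic: T₂/T₁ = (P₂/P₁)^((γ−1)/γ) ⇒ T₂ = 392×(6.94)^0.286 = 682 K; V₂ = 4.59 L.
For an ideal gas ΔU = nCvΔT with Cv = (5/2)R = 20.8 J/(mol·K).
ΔU = 1.03×20.8×(682−392) = 6190 J.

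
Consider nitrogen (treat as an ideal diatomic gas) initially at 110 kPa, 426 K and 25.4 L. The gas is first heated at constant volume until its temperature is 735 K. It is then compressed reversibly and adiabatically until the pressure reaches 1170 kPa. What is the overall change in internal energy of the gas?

13300 J

n = P₁V₁/(RT₁) = 110×25.4/(8.314×426) = 0.789 mol.
Step 1 — Isochoric: V stays 25.4 L; P/T = const ⇒ T₂ = 735 K, P₂ = 190 kPa.
W = 0 (no volume change).
ΔU = nCvΔT = 0.789×20.8×(735−426) = 5070 J.
Q = ΔU = 5070 J.
State after step 1: P = 190 kPa, V = 25.4 L, T = 735 K.
Step 2 — Adiabatic: T₂/T₁ = (P₂/P₁)^((γ−1)/γ) ⇒ T₂ = 735×(6.16)^0.286 = 1240 K; V₂ = 6.93 L.
ΔU = nCvΔT = 0.789×20.8×(1240−735) = 8210 J.
Q = 0 for an adiabatic process, so W = −ΔU = -8210 J.
Net over both steps: W = -8210 J, Q = 5070 J, ΔU = 13300 J.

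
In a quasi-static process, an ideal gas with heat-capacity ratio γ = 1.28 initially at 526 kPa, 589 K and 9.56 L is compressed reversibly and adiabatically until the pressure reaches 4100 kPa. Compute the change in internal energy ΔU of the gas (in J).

n = P₁V₁/(RT₁) = 526×9.56/(8.314×589) = 1.03 mol.
Adiabatic: T₂/T₁ = (P₂/P₁)^((γ−1)/γ) ⇒ T₂ = 589×(7.79)^0.219 = 923 K; V₂ = 1.92 L.
For an ideal gas ΔU = nCvΔT with Cv = R/(γ−1) = 29.7 J/(mol·K).
ΔU = 1.03×29.7×(923−589) = 10200 J.

10200 J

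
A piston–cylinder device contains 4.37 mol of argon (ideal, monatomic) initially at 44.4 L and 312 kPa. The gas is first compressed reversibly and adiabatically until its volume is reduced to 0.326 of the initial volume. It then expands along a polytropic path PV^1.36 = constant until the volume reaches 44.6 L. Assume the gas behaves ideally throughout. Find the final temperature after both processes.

T₁ = P₁V₁/(nR) = 312×44.4/(4.37×8.314) = 381 K.
Step 1 — Adiabatic: TV^(γ−1) = const ⇒ T₂ = 381×(3.07)^0.667 = 805 K; PV^γ = const ⇒ P₂ = 2020 kPa.
ΔU = nCvΔT = 4.37×12.5×(805−381) = 23100 J.
Q = 0 for an adiabatic process, so W = −ΔU = -23100 J.
State after step 1: P = 2020 kPa, V = 14.5 L, T = 805 K.
Step 2 — Polytropic n=1.36: T₂ = T₁(V₁/V₂)^(n−1) = 805×(0.325)^0.36 = 537 K; P₂ = P₁(V₁/V₂)^n = 437 kPa.
W = (P₁V₁−P₂V₂)/(n−1) = (2020×14.5−437×44.6)/0.36 = 27100 J.
ΔU = nCvΔT = 4.37×12.5×(537−805) = -14600 J.
Q = ΔU + W = 12400 J.
Net over both steps: W = 3970 J, Q = 12400 J, ΔU = 8480 J.

537 K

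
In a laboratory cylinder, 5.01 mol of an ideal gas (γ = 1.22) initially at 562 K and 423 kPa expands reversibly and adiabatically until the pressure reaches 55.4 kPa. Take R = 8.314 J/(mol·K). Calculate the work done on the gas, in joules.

-32700 J

V₁ = nRT₁/P₁ = 5.01×8.314×562/423 = 55.3 L.
Adiabatic: T₂/T₁ = (P₂/P₁)^((γ−1)/γ) ⇒ T₂ = 562×(0.131)^0.180 = 390 K; V₂ = 293 L.
ΔU = nCvΔT = 5.01×37.8×(390−562) = -32700 J.
Q = 0 for an adiabatic process, so W = −ΔU = 32700 J.
Work done on the gas = −W_by = -32700 J.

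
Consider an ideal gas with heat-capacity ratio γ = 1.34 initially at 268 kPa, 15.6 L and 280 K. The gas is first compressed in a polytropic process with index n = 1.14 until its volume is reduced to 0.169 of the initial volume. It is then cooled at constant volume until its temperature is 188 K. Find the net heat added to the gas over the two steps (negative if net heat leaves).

-12500 J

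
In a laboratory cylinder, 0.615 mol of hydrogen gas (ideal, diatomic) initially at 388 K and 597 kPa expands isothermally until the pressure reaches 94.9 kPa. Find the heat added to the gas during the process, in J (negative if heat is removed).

3650 J

V₁ = nRT₁/P₁ = 0.615×8.314×388/597 = 3.32 L.
Isothermal: T stays 388 K; PV = const ⇒ V₂ = 20.9 L, P₂ = 94.9 kPa.
ΔU = 0 (ideal gas, T constant).
W = nRT ln(V₂/V₁) = 0.615×8.314×388×ln(6.29) = 3650 J.
Q = ΔU + W = 3650 J.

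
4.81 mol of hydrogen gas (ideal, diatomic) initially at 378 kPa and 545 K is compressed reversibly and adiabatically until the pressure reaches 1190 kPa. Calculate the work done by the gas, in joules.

-21100 J

V₁ = nRT₁/P₁ = 4.81×8.314×545/378 = 57.7 L.
Adiabatic: T₂/T₁ = (P₂/P₁)^((γ−1)/γ) ⇒ T₂ = 545×(3.15)^0.286 = 756 K; V₂ = 25.4 L.
ΔU = nCvΔT = 4.81×20.8×(756−545) = 21100 J.
Q = 0 for an adiabatic process, so W = −ΔU = -21100 J.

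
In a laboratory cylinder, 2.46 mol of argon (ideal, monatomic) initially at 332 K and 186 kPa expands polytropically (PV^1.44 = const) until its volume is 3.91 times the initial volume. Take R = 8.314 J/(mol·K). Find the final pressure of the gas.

V₁ = nRT₁/P₁ = 2.46×8.314×332/186 = 36.5 L.
Polytropic n=1.44: T₂ = T₁(V₁/V₂)^(n−1) = 332×(0.256)^0.44 = 182 K; P₂ = P₁(V₁/V₂)^n = 26.1 kPa.

26.1 kPa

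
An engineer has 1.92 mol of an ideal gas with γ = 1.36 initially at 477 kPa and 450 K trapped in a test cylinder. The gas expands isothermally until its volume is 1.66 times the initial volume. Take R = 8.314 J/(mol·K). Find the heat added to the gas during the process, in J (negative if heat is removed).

3640 J

V₁ = nRT₁/P₁ = 1.92×8.314×450/477 = 15.1 L.
Isothermal: T stays 450 K; PV = const ⇒ V₂ = 25.0 L, P₂ = 287 kPa.
ΔU = 0 (ideal gas, T constant).
W = nRT ln(V₂/V₁) = 1.92×8.314×450×ln(1.66) = 3640 J.
Q = ΔU + W = 3640 J.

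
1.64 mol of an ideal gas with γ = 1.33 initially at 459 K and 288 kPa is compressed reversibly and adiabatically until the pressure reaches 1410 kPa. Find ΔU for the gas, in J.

9160 J

V₁ = nRT₁/P₁ = 1.64×8.314×459/288 = 21.7 L.
Adiabatic: T₂/T₁ = (P₂/P₁)^((γ−1)/γ) ⇒ T₂ = 459×(4.90)^0.248 = 681 K; V₂ = 6.58 L.
For an ideal gas ΔU = nCvΔT with Cv = R/(γ−1) = 25.2 J/(mol·K).
ΔU = 1.64×25.2×(681−459) = 9160 J.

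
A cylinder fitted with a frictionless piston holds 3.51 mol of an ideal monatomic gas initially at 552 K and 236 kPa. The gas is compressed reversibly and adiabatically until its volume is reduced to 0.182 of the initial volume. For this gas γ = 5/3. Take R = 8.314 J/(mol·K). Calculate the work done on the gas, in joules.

51100 J

V₁ = nRT₁/P₁ = 3.51×8.314×552/236 = 68.3 L.
Adiabatic: TV^(γ−1) = const ⇒ T₂ = 552×(5.49)^0.667 = 1720 K; PV^γ = const ⇒ P₂ = 4040 kPa.
ΔU = nCvΔT = 3.51×12.5×(1720−552) = 51100 J.
Q = 0 for an adiabatic process, so W = −ΔU = -51100 J.
Work done on the gas = −W_by = 51100 J.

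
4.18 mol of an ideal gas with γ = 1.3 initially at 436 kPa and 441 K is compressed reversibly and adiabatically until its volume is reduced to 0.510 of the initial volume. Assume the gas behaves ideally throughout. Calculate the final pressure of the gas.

V₁ = nRT₁/P₁ = 4.18×8.314×441/436 = 35.2 L.
Adiabatic: TV^(γ−1) = const ⇒ T₂ = 441×(1.96)^0.300 = 540 K; PV^γ = const ⇒ P₂ = 1050 kPa.

1050 kPa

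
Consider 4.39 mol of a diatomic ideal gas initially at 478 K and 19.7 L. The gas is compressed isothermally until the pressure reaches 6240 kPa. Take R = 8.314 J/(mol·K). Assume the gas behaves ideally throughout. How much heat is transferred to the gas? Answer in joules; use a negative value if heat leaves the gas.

P₁ = nRT₁/V₁ = 4.39×8.314×478/19.7 = 886 kPa.
Isothermal: T stays 478 K; PV = const ⇒ V₂ = 2.80 L, P₂ = 6240 kPa.
ΔU = 0 (ideal gas, T constant).
W = nRT ln(V₂/V₁) = 4.39×8.314×478×ln(0.142) = -34100 J.
Q = ΔU + W = -34100 J.

-34100 J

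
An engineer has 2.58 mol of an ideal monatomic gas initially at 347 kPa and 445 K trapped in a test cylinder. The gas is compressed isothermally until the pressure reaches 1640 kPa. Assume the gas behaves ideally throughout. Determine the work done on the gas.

V₁ = nRT₁/P₁ = 2.58×8.314×445/347 = 27.5 L.
Isothermal: T stays 445 K; PV = const ⇒ V₂ = 5.82 L, P₂ = 1640 kPa.
W = nRT ln(V₂/V₁) = 2.58×8.314×445×ln(0.212) = -14800 J.
Work done on the gas = −W_by = 14800 J.

14800 J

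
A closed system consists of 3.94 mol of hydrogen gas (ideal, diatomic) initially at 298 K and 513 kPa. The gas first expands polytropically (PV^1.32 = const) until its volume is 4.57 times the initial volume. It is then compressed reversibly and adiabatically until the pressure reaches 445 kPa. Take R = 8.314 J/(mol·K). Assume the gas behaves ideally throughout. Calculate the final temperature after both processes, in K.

V₁ = nRT₁/P₁ = 3.94×8.314×298/513 = 19.0 L.
Step 1 — Polytropic n=1.32: T₂ = T₁(V₁/V₂)^(n−1) = 298×(0.219)^0.32 = 183 K; P₂ = P₁(V₁/V₂)^n = 69.0 kPa.
W = (P₁V₁−P₂V₂)/(n−1) = (513×19.0−69.0×87.0)/0.32 = 11700 J.
ΔU = nCvΔT = 3.94×20.8×(183−298) = -9400 J.
Q = ΔU + W = 2350 J.
State after step 1: P = 69.0 kPa, V = 87.0 L, T = 183 K.
Step 2 — Adiabatic: T₂/T₁ = (P₂/P₁)^((γ−1)/γ) ⇒ T₂ = 183×(6.45)^0.286 = 312 K; V₂ = 23.0 L.
ΔU = nCvΔT = 3.94×20.8×(312−183) = 10600 J.
Q = 0 for an adiabatic process, so W = −ΔU = -10600 J.
Net over both steps: W = 1200 J, Q = 2350 J, ΔU = 1150 J.

312 K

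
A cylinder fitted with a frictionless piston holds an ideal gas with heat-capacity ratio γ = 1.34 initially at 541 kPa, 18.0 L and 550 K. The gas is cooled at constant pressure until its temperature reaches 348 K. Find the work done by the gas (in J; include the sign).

n = P₁V₁/(RT₁) = 541×18.0/(8.314×550) = 2.13 mol.
Isobaric: P stays 541 kPa; V/T = const ⇒ T₂ = 348 K, V₂ = 11.4 L.
W = PΔV = 541×(11.4−18.0) kPa·L = -3580 J.

-3580 J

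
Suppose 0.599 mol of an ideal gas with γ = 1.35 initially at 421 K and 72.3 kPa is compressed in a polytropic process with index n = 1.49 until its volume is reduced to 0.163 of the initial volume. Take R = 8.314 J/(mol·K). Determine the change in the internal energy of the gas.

V₁ = nRT₁/P₁ = 0.599×8.314×421/72.3 = 29.0 L.
Polytropic n=1.49: T₂ = T₁(V₁/V₂)^(n−1) = 421×(6.13)^0.49 = 1020 K; P₂ = P₁(V₁/V₂)^n = 1080 kPa.
For an ideal gas ΔU = nCvΔT with Cv = R/(γ−1) = 23.8 J/(mol·K).
ΔU = 0.599×23.8×(1020−421) = 8580 J.

8580 J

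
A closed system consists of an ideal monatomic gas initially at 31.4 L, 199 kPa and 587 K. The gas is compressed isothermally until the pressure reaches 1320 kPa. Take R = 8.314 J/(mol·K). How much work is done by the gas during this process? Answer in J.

-11800 J

n = P₁V₁/(RT₁) = 199×31.4/(8.314×587) = 1.28 mol.
Isothermal: T stays 587 K; PV = const ⇒ V₂ = 4.73 L, P₂ = 1320 kPa.
W = nRT ln(V₂/V₁) = 1.28×8.314×587×ln(0.151) = -11800 J.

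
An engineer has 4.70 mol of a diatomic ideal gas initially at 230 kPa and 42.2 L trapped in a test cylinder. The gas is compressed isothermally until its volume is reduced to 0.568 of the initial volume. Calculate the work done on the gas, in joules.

5490 J

T₁ = P₁V₁/(nR) = 230×42.2/(4.70×8.314) = 248 K.
Isothermal: T stays 248 K; PV = const ⇒ V₂ = 24.0 L, P₂ = 405 kPa.
W = nRT ln(V₂/V₁) = 4.70×8.314×248×ln(0.568) = -5490 J.
Work done on the gas = −W_by = 5490 J.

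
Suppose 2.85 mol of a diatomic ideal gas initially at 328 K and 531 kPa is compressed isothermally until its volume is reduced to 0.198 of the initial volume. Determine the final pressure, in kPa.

2680 kPa

V₁ = nRT₁/P₁ = 2.85×8.314×328/531 = 14.6 L.
Isothermal: T stays 328 K; PV = const ⇒ V₂ = 2.90 L, P₂ = 2680 kPa.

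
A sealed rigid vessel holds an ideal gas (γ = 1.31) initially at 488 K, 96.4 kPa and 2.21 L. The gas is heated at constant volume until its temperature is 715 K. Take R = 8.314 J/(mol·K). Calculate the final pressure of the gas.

Isochoric: V stays 2.21 L; P/T = const ⇒ T₂ = 715 K, P₂ = 141 kPa.

141 kPa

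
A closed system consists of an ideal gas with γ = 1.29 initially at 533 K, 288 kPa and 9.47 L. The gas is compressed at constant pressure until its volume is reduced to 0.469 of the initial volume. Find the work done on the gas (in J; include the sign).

n = P₁V₁/(RT₁) = 288×9.47/(8.314×533) = 0.615 mol.
Isobaric: P stays 288 kPa; V/T = const ⇒ T₂ = 250 K, V₂ = 4.44 L.
W = PΔV = 288×(4.44−9.47) kPa·L = -1450 J.
Work done on the gas = −W_by = 1450 J.

1450 J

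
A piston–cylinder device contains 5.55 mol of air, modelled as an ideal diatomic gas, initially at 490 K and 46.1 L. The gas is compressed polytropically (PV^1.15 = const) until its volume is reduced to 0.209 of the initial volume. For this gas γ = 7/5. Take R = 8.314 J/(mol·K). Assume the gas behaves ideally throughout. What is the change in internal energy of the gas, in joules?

P₁ = nRT₁/V₁ = 5.55×8.314×490/46.1 = 490 kPa.
Polytropic n=1.15: T₂ = T₁(V₁/V₂)^(n−1) = 490×(4.78)^0.15 = 620 K; P₂ = P₁(V₁/V₂)^n = 2970 kPa.
For an ideal gas ΔU = nCvΔT with Cv = (5/2)R = 20.8 J/(mol·K).
ΔU = 5.55×20.8×(620−490) = 15000 J.

15000 J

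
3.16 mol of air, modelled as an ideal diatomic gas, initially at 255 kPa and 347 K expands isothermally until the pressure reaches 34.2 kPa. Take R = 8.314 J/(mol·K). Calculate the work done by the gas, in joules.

18300 J

V₁ = nRT₁/P₁ = 3.16×8.314×347/255 = 35.8 L.
Isothermal: T stays 347 K; PV = const ⇒ V₂ = 267 L, P₂ = 34.2 kPa.
W = nRT ln(V₂/V₁) = 3.16×8.314×347×ln(7.46) = 18300 J.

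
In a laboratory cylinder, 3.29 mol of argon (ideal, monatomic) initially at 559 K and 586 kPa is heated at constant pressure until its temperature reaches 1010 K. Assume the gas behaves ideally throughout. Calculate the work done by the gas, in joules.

V₁ = nRT₁/P₁ = 3.29×8.314×559/586 = 26.1 L.
Isobaric: P stays 586 kPa; V/T = const ⇒ T₂ = 1010 K, V₂ = 47.1 L.
W = PΔV = 586×(47.1−26.1) kPa·L = 12300 J.

12300 J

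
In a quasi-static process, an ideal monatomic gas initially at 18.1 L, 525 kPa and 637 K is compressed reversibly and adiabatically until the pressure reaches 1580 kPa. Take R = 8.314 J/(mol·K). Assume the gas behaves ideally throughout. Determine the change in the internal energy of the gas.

7890 J

n = P₁V₁/(RT₁) = 525×18.1/(8.314×637) = 1.79 mol.
Adiabatic: T₂/T₁ = (P₂/P₁)^((γ−1)/γ) ⇒ T₂ = 637×(3.01)^0.400 = 990 K; V₂ = 9.35 L.
For an ideal gas ΔU = nCvΔT with Cv = (3/2)R = 12.5 J/(mol·K).
ΔU = 1.79×12.5×(990−637) = 7890 J.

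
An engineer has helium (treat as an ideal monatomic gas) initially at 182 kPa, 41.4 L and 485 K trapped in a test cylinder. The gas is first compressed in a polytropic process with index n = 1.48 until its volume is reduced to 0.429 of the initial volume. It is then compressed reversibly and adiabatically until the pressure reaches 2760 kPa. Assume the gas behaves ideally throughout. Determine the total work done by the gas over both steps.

-21400 J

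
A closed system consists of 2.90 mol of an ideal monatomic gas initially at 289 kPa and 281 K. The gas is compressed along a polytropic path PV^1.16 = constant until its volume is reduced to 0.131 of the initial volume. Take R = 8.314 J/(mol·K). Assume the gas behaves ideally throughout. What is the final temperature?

389 K

V₁ = nRT₁/P₁ = 2.90×8.314×281/289 = 23.4 L.
Polytropic n=1.16: T₂ = T₁(V₁/V₂)^(n−1) = 281×(7.63)^0.16 = 389 K; P₂ = P₁(V₁/V₂)^n = 3050 kPa.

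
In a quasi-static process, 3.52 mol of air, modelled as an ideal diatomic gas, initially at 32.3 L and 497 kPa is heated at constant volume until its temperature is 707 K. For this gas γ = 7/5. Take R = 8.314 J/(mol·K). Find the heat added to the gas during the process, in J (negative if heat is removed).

11600 J

T₁ = P₁V₁/(nR) = 497×32.3/(3.52×8.314) = 549 K.
Isochoric: V stays 32.3 L; P/T = const ⇒ T₂ = 707 K, P₂ = 641 kPa.
W = 0 (no volume change).
ΔU = nCvΔT = 3.52×20.8×(707−549) = 11600 J.
Q = ΔU = 11600 J.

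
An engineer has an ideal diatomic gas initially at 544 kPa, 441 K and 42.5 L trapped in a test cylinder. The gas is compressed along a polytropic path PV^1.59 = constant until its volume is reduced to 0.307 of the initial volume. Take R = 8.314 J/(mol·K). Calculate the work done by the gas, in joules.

n = P₁V₁/(RT₁) = 544×42.5/(8.314×441) = 6.31 mol.
Polytropic n=1.59: T₂ = T₁(V₁/V₂)^(n−1) = 441×(3.26)^0.59 = 885 K; P₂ = P₁(V₁/V₂)^n = 3560 kPa.
W = (P₁V₁−P₂V₂)/(n−1) = (544×42.5−3560×13.0)/0.59 = -39500 J.

-39500 J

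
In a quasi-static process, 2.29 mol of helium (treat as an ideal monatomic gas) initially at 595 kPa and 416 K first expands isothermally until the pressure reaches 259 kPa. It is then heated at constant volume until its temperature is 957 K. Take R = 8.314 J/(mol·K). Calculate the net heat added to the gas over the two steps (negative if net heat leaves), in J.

22000 J

V₁ = nRT₁/P₁ = 2.29×8.314×416/595 = 13.3 L.
Step 1 — Isothermal: T stays 416 K; PV = const ⇒ V₂ = 30.6 L, P₂ = 259 kPa.
ΔU = 0 (ideal gas, T constant).
W = nRT ln(V₂/V₁) = 2.29×8.314×416×ln(2.30) = 6590 J.
Q = ΔU + W = 6590 J.
State after step 1: P = 259 kPa, V = 30.6 L, T = 416 K.
Step 2 — Isochoric: V stays 30.6 L; P/T = const ⇒ T₂ = 957 K, P₂ = 596 kPa.
W = 0 (no volume change).
ΔU = nCvΔT = 2.29×12.5×(957−416) = 15500 J.
Q = ΔU = 15500 J.
Net over both steps: W = 6590 J, Q = 22000 J, ΔU = 15500 J.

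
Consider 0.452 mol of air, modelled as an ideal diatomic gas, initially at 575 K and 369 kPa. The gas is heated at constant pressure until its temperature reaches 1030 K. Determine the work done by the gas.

1710 J

V₁ = nRT₁/P₁ = 0.452×8.314×575/369 = 5.86 L.
Isobaric: P stays 369 kPa; V/T = const ⇒ T₂ = 1030 K, V₂ = 10.5 L.
W = PΔV = 369×(10.5−5.86) kPa·L = 1710 J.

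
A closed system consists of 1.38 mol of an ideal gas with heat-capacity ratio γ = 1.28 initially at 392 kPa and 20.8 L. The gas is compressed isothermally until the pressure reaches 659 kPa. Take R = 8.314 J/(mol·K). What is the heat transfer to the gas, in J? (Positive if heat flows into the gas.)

T₁ = P₁V₁/(nR) = 392×20.8/(1.38×8.314) = 711 K.
Isothermal: T stays 711 K; PV = const ⇒ V₂ = 12.4 L, P₂ = 659 kPa.
ΔU = 0 (ideal gas, T constant).
W = nRT ln(V₂/V₁) = 1.38×8.314×711×ln(0.595) = -4240 J.
Q = ΔU + W = -4240 J.

-4240 J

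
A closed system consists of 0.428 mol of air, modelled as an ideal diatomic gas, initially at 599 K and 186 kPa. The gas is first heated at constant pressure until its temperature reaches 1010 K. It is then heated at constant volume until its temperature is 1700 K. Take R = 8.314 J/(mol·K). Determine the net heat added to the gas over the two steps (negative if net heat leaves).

11300 J

V₁ = nRT₁/P₁ = 0.428×8.314×599/186 = 11.5 L.
Step 1 — Isobaric: P stays 186 kPa; V/T = const ⇒ T₂ = 1010 K, V₂ = 19.3 L.
W = PΔV = 186×(19.3−11.5) kPa·L = 1460 J.
ΔU = nCvΔT = 0.428×20.8×(1010−599) = 3660 J.
Q = ΔU + W = nCpΔT = 5120 J.
State after step 1: P = 186 kPa, V = 19.3 L, T = 1010 K.
Step 2 — Isochoric: V stays 19.3 L; P/T = const ⇒ T₂ = 1700 K, P₂ = 313 kPa.
W = 0 (no volume change).
ΔU = nCvΔT = 0.428×20.8×(1700−1010) = 6140 J.
Q = ΔU = 6140 J.
Net over both steps: W = 1460 J, Q = 11300 J, ΔU = 9790 J.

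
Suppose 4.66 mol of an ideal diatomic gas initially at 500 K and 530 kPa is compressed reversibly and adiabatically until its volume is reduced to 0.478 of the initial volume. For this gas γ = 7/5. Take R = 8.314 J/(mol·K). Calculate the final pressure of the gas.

1490 kPa

V₁ = nRT₁/P₁ = 4.66×8.314×500/530 = 36.6 L.
Adiabatic: TV^(γ−1) = const ⇒ T₂ = 500×(2.09)^0.400 = 672 K; PV^γ = const ⇒ P₂ = 1490 kPa.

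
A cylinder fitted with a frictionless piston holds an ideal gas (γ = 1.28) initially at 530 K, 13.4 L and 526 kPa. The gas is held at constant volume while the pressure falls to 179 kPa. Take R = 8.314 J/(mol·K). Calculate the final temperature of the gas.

180 K

Isochoric: V stays 13.4 L; P/T = const ⇒ T₂ = 180 K, P₂ = 179 kPa.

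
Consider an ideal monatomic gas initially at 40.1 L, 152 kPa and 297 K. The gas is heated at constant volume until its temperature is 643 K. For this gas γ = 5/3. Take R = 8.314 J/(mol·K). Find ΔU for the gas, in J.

n = P₁V₁/(RT₁) = 152×40.1/(8.314×297) = 2.47 mol.
Isochoric: V stays 40.1 L; P/T = const ⇒ T₂ = 643 K, P₂ = 329 kPa.
For an ideal gas ΔU = nCvΔT with Cv = (3/2)R = 12.5 J/(mol·K).
ΔU = 2.47×12.5×(643−297) = 10700 J.

10700 J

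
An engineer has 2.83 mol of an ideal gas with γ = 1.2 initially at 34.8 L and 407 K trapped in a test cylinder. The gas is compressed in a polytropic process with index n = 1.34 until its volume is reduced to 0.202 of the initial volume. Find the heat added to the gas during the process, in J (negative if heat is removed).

14200 J

P₁ = nRT₁/V₁ = 2.83×8.314×407/34.8 = 275 kPa.
Polytropic n=1.34: T₂ = T₁(V₁/V₂)^(n−1) = 407×(4.95)^0.34 = 701 K; P₂ = P₁(V₁/V₂)^n = 2350 kPa.
W = (P₁V₁−P₂V₂)/(n−1) = (275×34.8−2350×7.03)/0.34 = -20400 J.
ΔU = nCvΔT = 2.83×41.6×(701−407) = 34600 J.
Q = ΔU + W = 14200 J.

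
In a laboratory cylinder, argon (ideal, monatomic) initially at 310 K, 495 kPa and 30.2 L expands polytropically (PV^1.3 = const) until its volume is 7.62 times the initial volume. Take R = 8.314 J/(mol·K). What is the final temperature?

169 K

Polytropic n=1.3: T₂ = T₁(V₁/V₂)^(n−1) = 310×(0.131)^0.30 = 169 K; P₂ = P₁(V₁/V₂)^n = 35.3 kPa.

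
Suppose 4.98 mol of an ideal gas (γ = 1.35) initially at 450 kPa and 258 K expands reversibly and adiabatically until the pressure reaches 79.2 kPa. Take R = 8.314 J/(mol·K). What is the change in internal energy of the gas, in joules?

-11100 J

V₁ = nRT₁/P₁ = 4.98×8.314×258/450 = 23.7 L.
Adiabatic: T₂/T₁ = (P₂/P₁)^((γ−1)/γ) ⇒ T₂ = 258×(0.176)^0.259 = 164 K; V₂ = 86.0 L.
For an ideal gas ΔU = nCvΔT with Cv = R/(γ−1) = 23.8 J/(mol·K).
ΔU = 4.98×23.8×(164−258) = -11100 J.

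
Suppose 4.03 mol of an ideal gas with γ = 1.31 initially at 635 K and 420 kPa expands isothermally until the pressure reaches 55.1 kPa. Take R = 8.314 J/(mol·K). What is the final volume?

386 L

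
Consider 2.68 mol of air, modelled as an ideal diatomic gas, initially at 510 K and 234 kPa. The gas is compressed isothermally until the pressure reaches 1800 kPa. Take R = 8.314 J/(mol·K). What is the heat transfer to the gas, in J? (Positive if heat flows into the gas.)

V₁ = nRT₁/P₁ = 2.68×8.314×510/234 = 48.6 L.
Isothermal: T stays 510 K; PV = const ⇒ V₂ = 6.31 L, P₂ = 1800 kPa.
ΔU = 0 (ideal gas, T constant).
W = nRT ln(V₂/V₁) = 2.68×8.314×510×ln(0.130) = -23200 J.
Q = ΔU + W = -23200 J.

-23200 J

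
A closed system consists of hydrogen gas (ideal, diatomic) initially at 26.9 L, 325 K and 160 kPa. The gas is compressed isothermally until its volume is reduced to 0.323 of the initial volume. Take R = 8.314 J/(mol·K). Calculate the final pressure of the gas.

Isothermal: T stays 325 K; PV = const ⇒ V₂ = 8.69 L, P₂ = 495 kPa.

495 kPa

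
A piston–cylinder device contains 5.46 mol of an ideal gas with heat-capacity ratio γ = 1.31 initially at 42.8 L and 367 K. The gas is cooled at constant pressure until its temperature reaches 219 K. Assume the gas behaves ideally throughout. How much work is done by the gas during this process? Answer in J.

-6720 J

P₁ = nRT₁/V₁ = 5.46×8.314×367/42.8 = 389 kPa.
Isobaric: P stays 389 kPa; V/T = const ⇒ T₂ = 219 K, V₂ = 25.5 L.
W = PΔV = 389×(25.5−42.8) kPa·L = -6720 J.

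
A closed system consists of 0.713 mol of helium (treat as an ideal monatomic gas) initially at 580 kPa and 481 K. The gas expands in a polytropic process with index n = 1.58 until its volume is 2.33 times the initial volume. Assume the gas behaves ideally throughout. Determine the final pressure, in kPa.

V₁ = nRT₁/P₁ = 0.713×8.314×481/580 = 4.92 L.
Polytropic n=1.58: T₂ = T₁(V₁/V₂)^(n−1) = 481×(0.429)^0.58 = 294 K; P₂ = P₁(V₁/V₂)^n = 152 kPa.

152 kPa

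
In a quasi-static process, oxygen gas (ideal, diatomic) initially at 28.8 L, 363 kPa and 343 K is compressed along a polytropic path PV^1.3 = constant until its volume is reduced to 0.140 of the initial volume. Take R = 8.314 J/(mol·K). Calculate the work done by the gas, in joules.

-28000 J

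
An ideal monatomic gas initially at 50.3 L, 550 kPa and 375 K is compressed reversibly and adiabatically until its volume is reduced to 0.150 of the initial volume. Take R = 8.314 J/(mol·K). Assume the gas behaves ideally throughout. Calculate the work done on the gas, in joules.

n = P₁V₁/(RT₁) = 550×50.3/(8.314×375) = 8.87 mol.
Adiabatic: TV^(γ−1) = const ⇒ T₂ = 375×(6.67)^0.667 = 1330 K; PV^γ = const ⇒ P₂ = 13000 kPa.
ΔU = nCvΔT = 8.87×12.5×(1330−375) = 105000 J.
Q = 0 for an adiabatic process, so W = −ΔU = -105000 J.
Work done on the gas = −W_by = 105000 J.

105000 J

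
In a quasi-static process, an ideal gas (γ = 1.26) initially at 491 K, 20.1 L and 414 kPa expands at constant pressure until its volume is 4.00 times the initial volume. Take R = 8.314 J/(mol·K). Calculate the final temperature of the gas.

1960 K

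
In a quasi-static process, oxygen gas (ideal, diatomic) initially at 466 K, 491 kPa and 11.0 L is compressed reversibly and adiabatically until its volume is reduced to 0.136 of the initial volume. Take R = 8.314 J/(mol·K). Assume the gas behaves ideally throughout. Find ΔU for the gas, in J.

16500 J

n = P₁V₁/(RT₁) = 491×11.0/(8.314×466) = 1.39 mol.
Adiabatic: TV^(γ−1) = const ⇒ T₂ = 466×(7.35)^0.400 = 1040 K; PV^γ = const ⇒ P₂ = 8020 kPa.
For an ideal gas ΔU = nCvΔT with Cv = (5/2)R = 20.8 J/(mol·K).
ΔU = 1.39×20.8×(1040−466) = 16500 J.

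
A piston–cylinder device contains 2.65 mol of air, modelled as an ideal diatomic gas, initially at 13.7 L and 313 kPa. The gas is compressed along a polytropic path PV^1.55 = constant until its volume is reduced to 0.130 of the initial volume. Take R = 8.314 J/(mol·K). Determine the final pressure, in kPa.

7390 kPa

T₁ = P₁V₁/(nR) = 313×13.7/(2.65×8.314) = 195 K.
Polytropic n=1.55: T₂ = T₁(V₁/V₂)^(n−1) = 195×(7.69)^0.55 = 598 K; P₂ = P₁(V₁/V₂)^n = 7390 kPa.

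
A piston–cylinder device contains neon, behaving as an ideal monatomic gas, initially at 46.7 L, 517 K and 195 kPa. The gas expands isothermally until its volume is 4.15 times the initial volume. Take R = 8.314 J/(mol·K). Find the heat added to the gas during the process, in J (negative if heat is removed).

n = P₁V₁/(RT₁) = 195×46.7/(8.314×517) = 2.12 mol.
Isothermal: T stays 517 K; PV = const ⇒ V₂ = 194 L, P₂ = 47.0 kPa.
ΔU = 0 (ideal gas, T constant).
W = nRT ln(V₂/V₁) = 2.12×8.314×517×ln(4.15) = 13000 J.
Q = ΔU + W = 13000 J.

13000 J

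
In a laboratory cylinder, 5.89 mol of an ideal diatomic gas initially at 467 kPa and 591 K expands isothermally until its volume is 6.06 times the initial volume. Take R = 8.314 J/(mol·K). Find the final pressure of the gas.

V₁ = nRT₁/P₁ = 5.89×8.314×591/467 = 62.0 L.
Isothermal: T stays 591 K; PV = const ⇒ V₂ = 376 L, P₂ = 77.1 kPa.

77.1 kPa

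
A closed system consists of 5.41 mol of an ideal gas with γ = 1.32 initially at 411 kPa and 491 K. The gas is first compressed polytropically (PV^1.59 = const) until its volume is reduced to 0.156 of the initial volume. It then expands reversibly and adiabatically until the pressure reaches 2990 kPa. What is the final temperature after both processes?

V₁ = nRT₁/P₁ = 5.41×8.314×491/411 = 53.7 L.
Step 1 — Polytropic n=1.59: T₂ = T₁(V₁/V₂)^(n−1) = 491×(6.41)^0.59 = 1470 K; P₂ = P₁(V₁/V₂)^n = 7880 kPa.
W = (P₁V₁−P₂V₂)/(n−1) = (411×53.7−7880×8.38)/0.59 = -74600 J.
ΔU = nCvΔT = 5.41×26.0×(1470−491) = 138000 J.
Q = ΔU + W = 62900 J.
State after step 1: P = 7880 kPa, V = 8.38 L, T = 1470 K.
Step 2 — Adiabatic: T₂/T₁ = (P₂/P₁)^((γ−1)/γ) ⇒ T₂ = 1470×(0.379)^0.242 = 1160 K; V₂ = 17.5 L.
ΔU = nCvΔT = 5.41×26.0×(1160−1470) = -43300 J.
Q = 0 for an adiabatic process, so W = −ΔU = 43300 J.
Net over both steps: W = -31300 J, Q = 62900 J, ΔU = 94300 J.

1160 K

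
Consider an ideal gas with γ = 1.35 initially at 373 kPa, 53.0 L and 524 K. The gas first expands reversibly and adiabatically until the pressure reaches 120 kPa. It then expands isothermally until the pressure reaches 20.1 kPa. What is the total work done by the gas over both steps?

40700 J

n = P₁V₁/(RT₁) = 373×53.0/(8.314×524) = 4.54 mol.
Step 1 — Adiabatic: T₂/T₁ = (P₂/P₁)^((γ−1)/γ) ⇒ T₂ = 524×(0.322)^0.259 = 391 K; V₂ = 123 L.
ΔU = nCvΔT = 4.54×23.8×(391−524) = -14400 J.
Q = 0 for an adiabatic process, so W = −ΔU = 14400 J.
State after step 1: P = 120 kPa, V = 123 L, T = 391 K.
Step 2 — Isothermal: T stays 391 K; PV = const ⇒ V₂ = 733 L, P₂ = 20.1 kPa.
ΔU = 0 (ideal gas, T constant).
W = nRT ln(V₂/V₁) = 4.54×8.314×391×ln(5.97) = 26300 J.
Q = ΔU + W = 26300 J.
Net over both steps: W = 40700 J, Q = 26300 J, ΔU = -14400 J.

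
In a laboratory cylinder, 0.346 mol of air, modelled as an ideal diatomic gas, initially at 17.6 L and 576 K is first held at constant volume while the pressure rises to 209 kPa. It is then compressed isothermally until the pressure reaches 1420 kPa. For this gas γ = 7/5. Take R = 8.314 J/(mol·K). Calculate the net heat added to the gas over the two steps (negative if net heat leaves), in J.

P₁ = nRT₁/V₁ = 0.346×8.314×576/17.6 = 94.1 kPa.
Step 1 — Isochoric: V stays 17.6 L; P/T = const ⇒ T₂ = 1280 K, P₂ = 209 kPa.
W = 0 (no volume change).
ΔU = nCvΔT = 0.346×20.8×(1280−576) = 5050 J.
Q = ΔU = 5050 J.
State after step 1: P = 209 kPa, V = 17.6 L, T = 1280 K.
Step 2 — Isothermal: T stays 1280 K; PV = const ⇒ V₂ = 2.59 L, P₂ = 1420 kPa.
ΔU = 0 (ideal gas, T constant).
W = nRT ln(V₂/V₁) = 0.346×8.314×1280×ln(0.147) = -7050 J.
Q = ΔU + W = -7050 J.
Net over both steps: W = -7050 J, Q = -1990 J, ΔU = 5050 J.

-1990 J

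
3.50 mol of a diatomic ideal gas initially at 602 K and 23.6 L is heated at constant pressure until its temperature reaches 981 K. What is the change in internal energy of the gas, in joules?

P₁ = nRT₁/V₁ = 3.50×8.314×602/23.6 = 742 kPa.
Isobaric: P stays 742 kPa; V/T = const ⇒ T₂ = 981 K, V₂ = 38.5 L.
For an ideal gas ΔU = nCvΔT with Cv = (5/2)R = 20.8 J/(mol·K).
ΔU = 3.50×20.8×(981−602) = 27600 J.

27600 J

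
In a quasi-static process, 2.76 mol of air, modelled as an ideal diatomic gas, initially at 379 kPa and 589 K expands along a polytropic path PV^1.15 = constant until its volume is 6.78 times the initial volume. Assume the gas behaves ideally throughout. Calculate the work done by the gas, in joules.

22500 J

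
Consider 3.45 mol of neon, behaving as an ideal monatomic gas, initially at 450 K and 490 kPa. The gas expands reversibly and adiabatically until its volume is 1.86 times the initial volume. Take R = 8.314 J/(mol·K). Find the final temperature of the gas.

298 K

V₁ = nRT₁/P₁ = 3.45×8.314×450/490 = 26.3 L.
Adiabatic: TV^(γ−1) = const ⇒ T₂ = 450×(0.538)^0.667 = 298 K; PV^γ = const ⇒ P₂ = 174 kPa.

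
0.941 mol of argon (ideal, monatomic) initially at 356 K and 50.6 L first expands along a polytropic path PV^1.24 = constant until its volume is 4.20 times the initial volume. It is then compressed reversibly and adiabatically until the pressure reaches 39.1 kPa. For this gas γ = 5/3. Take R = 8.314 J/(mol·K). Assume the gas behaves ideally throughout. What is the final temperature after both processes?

448 K

P₁ = nRT₁/V₁ = 0.941×8.314×356/50.6 = 55.0 kPa.
Step 1 — Polytropic n=1.24: T₂ = T₁(V₁/V₂)^(n−1) = 356×(0.238)^0.24 = 252 K; P₂ = P₁(V₁/V₂)^n = 9.29 kPa.
W = (P₁V₁−P₂V₂)/(n−1) = (55.0×50.6−9.29×213)/0.24 = 3380 J.
ΔU = nCvΔT = 0.941×12.5×(252−356) = -1220 J.
Q = ΔU + W = 2160 J.
State after step 1: P = 9.29 kPa, V = 213 L, T = 252 K.
Step 2 — Adiabatic: T₂/T₁ = (P₂/P₁)^((γ−1)/γ) ⇒ T₂ = 252×(4.21)^0.400 = 448 K; V₂ = 89.7 L.
ΔU = nCvΔT = 0.941×12.5×(448−252) = 2300 J.
Q = 0 for an adiabatic process, so W = −ΔU = -2300 J.
Net over both steps: W = 1080 J, Q = 2160 J, ΔU = 1080 J.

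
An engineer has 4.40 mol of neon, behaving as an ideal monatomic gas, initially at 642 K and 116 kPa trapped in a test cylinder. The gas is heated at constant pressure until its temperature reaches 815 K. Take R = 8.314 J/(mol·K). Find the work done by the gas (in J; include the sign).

V₁ = nRT₁/P₁ = 4.40×8.314×642/116 = 202 L.
Isobaric: P stays 116 kPa; V/T = const ⇒ T₂ = 815 K, V₂ = 257 L.
W = PΔV = 116×(257−202) kPa·L = 6330 J.

6330 J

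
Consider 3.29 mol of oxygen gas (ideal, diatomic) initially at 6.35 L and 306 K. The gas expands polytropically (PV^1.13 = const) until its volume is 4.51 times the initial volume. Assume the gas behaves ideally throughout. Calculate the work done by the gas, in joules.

11500 J

P₁ = nRT₁/V₁ = 3.29×8.314×306/6.35 = 1320 kPa.
Polytropic n=1.13: T₂ = T₁(V₁/V₂)^(n−1) = 306×(0.222)^0.13 = 252 K; P₂ = P₁(V₁/V₂)^n = 240 kPa.
W = (P₁V₁−P₂V₂)/(n−1) = (1320×6.35−240×28.6)/0.13 = 11500 J.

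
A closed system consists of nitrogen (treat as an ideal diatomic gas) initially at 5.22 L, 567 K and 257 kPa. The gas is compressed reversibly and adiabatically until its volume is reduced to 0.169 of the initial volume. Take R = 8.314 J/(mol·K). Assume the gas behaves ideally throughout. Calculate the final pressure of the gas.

3100 kPa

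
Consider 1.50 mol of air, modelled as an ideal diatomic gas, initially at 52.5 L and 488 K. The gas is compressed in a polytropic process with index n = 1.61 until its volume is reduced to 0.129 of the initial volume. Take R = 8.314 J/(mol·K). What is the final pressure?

P₁ = nRT₁/V₁ = 1.50×8.314×488/52.5 = 116 kPa.
Polytropic n=1.61: T₂ = T₁(V₁/V₂)^(n−1) = 488×(7.75)^0.61 = 1700 K; P₂ = P₁(V₁/V₂)^n = 3130 kPa.

3130 kPa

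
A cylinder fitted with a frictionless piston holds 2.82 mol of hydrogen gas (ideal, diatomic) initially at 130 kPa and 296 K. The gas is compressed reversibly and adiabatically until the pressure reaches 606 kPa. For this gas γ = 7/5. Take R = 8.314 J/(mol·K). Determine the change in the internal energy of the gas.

V₁ = nRT₁/P₁ = 2.82×8.314×296/130 = 53.4 L.
Adiabatic: T₂/T₁ = (P₂/P₁)^((γ−1)/γ) ⇒ T₂ = 296×(4.66)^0.286 = 460 K; V₂ = 17.8 L.
For an ideal gas ΔU = nCvΔT with Cv = (5/2)R = 20.8 J/(mol·K).
ΔU = 2.82×20.8×(460−296) = 9580 J.

9580 J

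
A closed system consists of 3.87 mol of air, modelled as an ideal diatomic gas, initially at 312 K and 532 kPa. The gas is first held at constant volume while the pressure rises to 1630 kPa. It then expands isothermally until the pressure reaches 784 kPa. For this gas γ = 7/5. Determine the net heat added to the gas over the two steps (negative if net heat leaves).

V₁ = nRT₁/P₁ = 3.87×8.314×312/532 = 18.9 L.
Step 1 — Isochoric: V stays 18.9 L; P/T = const ⇒ T₂ = 956 K, P₂ = 1630 kPa.
W = 0 (no volume change).
ΔU = nCvΔT = 3.87×20.8×(956−312) = 51800 J.
Q = ΔU = 51800 J.
State after step 1: P = 1630 kPa, V = 18.9 L, T = 956 K.
Step 2 — Isothermal: T stays 956 K; PV = const ⇒ V₂ = 39.2 L, P₂ = 784 kPa.
ΔU = 0 (ideal gas, T constant).
W = nRT ln(V₂/V₁) = 3.87×8.314×956×ln(2.08) = 22500 J.
Q = ΔU + W = 22500 J.
Net over both steps: W = 22500 J, Q = 74300 J, ΔU = 51800 J.

74300 J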